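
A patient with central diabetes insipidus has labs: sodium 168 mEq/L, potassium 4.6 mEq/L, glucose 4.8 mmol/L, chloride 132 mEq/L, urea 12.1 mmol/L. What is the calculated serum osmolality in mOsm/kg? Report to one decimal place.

352.9 mOsm/kg

Calculated osmolality = 2·Na + glucose + urea
= 2·168 + 4.8 + 12.1
= 336 + 4.80 + 12.10
= 352.9 mOsm/kg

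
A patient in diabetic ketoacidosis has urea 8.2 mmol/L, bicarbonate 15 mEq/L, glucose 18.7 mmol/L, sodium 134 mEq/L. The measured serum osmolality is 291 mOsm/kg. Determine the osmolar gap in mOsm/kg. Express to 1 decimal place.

Calculated osmolality = 2·Na + glucose + urea
= 2·134 + 18.7 + 8.2
= 268 + 18.70 + 8.20
= 294.9 mOsm/kg ≈ 294.9 mOsm/kg
Osmolar gap = measured − calculated = 291 − 294.9 = -3.9 mOsm/kg

-3.9 mOsm/kg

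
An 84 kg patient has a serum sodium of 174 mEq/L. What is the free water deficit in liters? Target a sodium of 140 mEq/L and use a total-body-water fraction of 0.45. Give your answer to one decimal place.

TBW = 0.45 · 84 = 37.8 L
Free water deficit = TBW · (Na/140 − 1)
= 37.8 · (174/140 − 1)
= 37.8 · 0.2429
= 9.18 L

9.2 L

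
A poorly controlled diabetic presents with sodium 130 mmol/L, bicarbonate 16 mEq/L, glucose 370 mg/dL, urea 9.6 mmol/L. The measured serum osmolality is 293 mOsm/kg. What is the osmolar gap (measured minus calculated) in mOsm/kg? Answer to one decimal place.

Calculated osmolality = 2·Na + glucose/18 + urea
= 2·130 + 370/18 + 9.6
= 260 + 20.56 + 9.60
= 290.16 mOsm/kg ≈ 290.2 mOsm/kg
Osmolar gap = measured − calculated = 293 − 290.2 = 2.8 mOsm/kg

2.8 mOsm/kg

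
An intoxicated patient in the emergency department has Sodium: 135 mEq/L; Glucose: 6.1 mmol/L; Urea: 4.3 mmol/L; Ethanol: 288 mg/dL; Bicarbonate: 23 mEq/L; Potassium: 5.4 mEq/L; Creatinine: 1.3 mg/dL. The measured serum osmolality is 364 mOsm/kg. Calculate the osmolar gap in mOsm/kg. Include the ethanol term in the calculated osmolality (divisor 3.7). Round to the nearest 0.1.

5.8 mOsm/kg

Calculated osmolality = 2·Na + glucose + urea + ethanol/3.7
= 2·135 + 6.1 + 4.3 + 288/3.7
= 270 + 6.10 + 4.30 + 77.84
= 358.24 mOsm/kg ≈ 358.2 mOsm/kg
Osmolar gap = measured − calculated = 364 − 358.2 = 5.8 mOsm/kg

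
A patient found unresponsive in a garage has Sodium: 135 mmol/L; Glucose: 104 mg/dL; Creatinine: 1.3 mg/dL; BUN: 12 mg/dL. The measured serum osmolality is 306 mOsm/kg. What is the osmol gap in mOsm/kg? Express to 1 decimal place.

25.9 mOsm/kg

Calculated osmolality = 2·Na + glucose/18 + BUN/2.8
= 2·135 + 104/18 + 12/2.8
= 270 + 5.78 + 4.29
= 280.07 mOsm/kg ≈ 280.1 mOsm/kg
Osmolar gap = measured − calculated = 306 − 280.1 = 25.9 mOsm/kg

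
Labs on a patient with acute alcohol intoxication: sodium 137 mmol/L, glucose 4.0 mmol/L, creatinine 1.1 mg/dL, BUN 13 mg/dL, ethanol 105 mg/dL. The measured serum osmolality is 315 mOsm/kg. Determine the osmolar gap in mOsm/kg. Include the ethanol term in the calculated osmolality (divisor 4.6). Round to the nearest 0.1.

9.5 mOsm/kg

Calculated osmolality = 2·Na + glucose + BUN/2.8 + ethanol/4.6
= 2·137 + 4 + 13/2.8 + 105/4.6
= 274 + 4 + 4.64 + 22.83
= 305.47 mOsm/kg ≈ 305.5 mOsm/kg
Osmolar gap = measured − calculated = 315 − 305.5 = 9.5 mOsm/kg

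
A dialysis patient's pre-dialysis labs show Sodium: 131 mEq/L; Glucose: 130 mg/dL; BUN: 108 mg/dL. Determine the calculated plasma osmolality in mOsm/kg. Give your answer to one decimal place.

Calculated osmolality = 2·Na + glucose/18 + BUN/2.8
= 2·131 + 130/18 + 108/2.8
= 262 + 7.22 + 38.57
= 307.79 mOsm/kg

307.8 mOsm/kg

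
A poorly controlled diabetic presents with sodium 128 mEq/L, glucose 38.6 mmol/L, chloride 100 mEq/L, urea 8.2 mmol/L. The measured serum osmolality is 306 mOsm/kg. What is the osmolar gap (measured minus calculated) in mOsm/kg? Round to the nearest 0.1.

Calculated osmolality = 2·Na + glucose + urea
= 2·128 + 38.6 + 8.2
= 256 + 38.60 + 8.20
= 302.8 mOsm/kg ≈ 302.8 mOsm/kg
Osmolar gap = measured − calculated = 306 − 302.8 = 3.2 mOsm/kg

3.2 mOsm/kg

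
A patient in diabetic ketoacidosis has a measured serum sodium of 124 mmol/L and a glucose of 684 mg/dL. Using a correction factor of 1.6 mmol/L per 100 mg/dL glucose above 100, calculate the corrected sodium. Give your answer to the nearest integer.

Corrected Na = measured Na + 1.6 · (glucose − 100)/100
= 124 + 1.6 · (684 − 100)/100
= 124 + 9.3
= 133.3 mmol/L

133 mmol/L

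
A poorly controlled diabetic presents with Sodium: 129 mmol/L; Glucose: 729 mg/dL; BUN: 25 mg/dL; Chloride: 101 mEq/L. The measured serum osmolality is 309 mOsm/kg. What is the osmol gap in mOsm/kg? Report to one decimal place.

Calculated osmolality = 2·Na + glucose/18 + BUN/2.8
= 2·129 + 729/18 + 25/2.8
= 258 + 40.50 + 8.93
= 307.43 mOsm/kg ≈ 307.4 mOsm/kg
Osmolar gap = measured − calculated = 309 − 307.4 = 1.6 mOsm/kg

1.6 mOsm/kg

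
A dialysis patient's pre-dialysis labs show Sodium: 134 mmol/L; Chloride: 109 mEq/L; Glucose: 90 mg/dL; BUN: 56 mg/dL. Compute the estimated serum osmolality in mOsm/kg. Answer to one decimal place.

293.0 mOsm/kg

Calculated osmolality = 2·Na + glucose/18 + BUN/2.8
= 2·134 + 90/18 + 56/2.8
= 268 + 5 + 20
= 293 mOsm/kg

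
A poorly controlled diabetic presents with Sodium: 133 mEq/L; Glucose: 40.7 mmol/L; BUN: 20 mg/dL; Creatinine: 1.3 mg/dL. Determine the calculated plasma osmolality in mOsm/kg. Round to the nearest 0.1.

Calculated osmolality = 2·Na + glucose + BUN/2.8
= 2·133 + 40.7 + 20/2.8
= 266 + 40.70 + 7.14
= 313.84 mOsm/kg

313.8 mOsm/kg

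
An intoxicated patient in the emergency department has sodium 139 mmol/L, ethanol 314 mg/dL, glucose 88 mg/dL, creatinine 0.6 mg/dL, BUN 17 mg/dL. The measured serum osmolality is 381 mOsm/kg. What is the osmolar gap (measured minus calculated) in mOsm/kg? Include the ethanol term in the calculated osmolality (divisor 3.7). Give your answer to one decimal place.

Calculated osmolality = 2·Na + glucose/18 + BUN/2.8 + ethanol/3.7
= 2·139 + 88/18 + 17/2.8 + 314/3.7
= 278 + 4.89 + 6.07 + 84.86
= 373.82 mOsm/kg ≈ 373.8 mOsm/kg
Osmolar gap = measured − calculated = 381 − 373.8 = 7.2 mOsm/kg

7.2 mOsm/kg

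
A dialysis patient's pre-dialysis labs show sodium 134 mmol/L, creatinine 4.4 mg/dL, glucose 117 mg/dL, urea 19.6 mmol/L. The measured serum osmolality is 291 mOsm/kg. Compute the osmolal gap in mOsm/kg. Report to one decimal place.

-3.1 mOsm/kg

Calculated osmolality = 2·Na + glucose/18 + urea
= 2·134 + 117/18 + 19.6
= 268 + 6.50 + 19.60
= 294.1 mOsm/kg ≈ 294.1 mOsm/kg
Osmolar gap = measured − calculated = 291 − 294.1 = -3.1 mOsm/kg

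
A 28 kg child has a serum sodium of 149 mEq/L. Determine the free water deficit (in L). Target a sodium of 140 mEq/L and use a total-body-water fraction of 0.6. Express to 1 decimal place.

1.1 L

TBW = 0.6 · 28 = 16.8 L
Free water deficit = TBW · (Na/140 − 1)
= 16.8 · (149/140 − 1)
= 16.8 · 0.0643
= 1.08 L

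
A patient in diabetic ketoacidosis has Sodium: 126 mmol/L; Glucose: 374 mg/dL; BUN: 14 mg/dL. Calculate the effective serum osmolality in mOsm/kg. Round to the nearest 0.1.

272.8 mOsm/kg

Effective osmolality excludes urea (freely permeant across cell membranes):
2·Na + glucose/18
= 2·126 + 374/18
= 252 + 20.78
= 272.78 mOsm/kg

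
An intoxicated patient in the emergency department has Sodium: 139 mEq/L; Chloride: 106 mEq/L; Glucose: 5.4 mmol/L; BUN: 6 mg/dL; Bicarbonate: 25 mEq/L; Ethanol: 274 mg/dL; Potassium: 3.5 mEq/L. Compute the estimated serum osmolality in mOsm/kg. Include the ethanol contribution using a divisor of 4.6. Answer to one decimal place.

Calculated osmolality = 2·Na + glucose + BUN/2.8 + ethanol/4.6
= 2·139 + 5.4 + 6/2.8 + 274/4.6
= 278 + 5.40 + 2.14 + 59.57
= 345.11 mOsm/kg

345.1 mOsm/kg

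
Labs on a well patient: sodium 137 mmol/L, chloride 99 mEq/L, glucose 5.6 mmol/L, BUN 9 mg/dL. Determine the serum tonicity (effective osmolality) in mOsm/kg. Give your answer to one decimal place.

Effective osmolality excludes urea (freely permeant across cell membranes):
2·Na + glucose
= 2·137 + 5.6
= 274 + 5.6
= 279.6 mOsm/kg

279.6 mOsm/kg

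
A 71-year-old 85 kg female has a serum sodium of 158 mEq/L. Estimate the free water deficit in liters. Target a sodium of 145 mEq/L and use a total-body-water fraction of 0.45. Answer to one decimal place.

3.4 L

TBW = 0.45 · 85 = 38.25 L
Free water deficit = TBW · (Na/145 − 1)
= 38.25 · (158/145 − 1)
= 38.25 · 0.0897
= 3.43 L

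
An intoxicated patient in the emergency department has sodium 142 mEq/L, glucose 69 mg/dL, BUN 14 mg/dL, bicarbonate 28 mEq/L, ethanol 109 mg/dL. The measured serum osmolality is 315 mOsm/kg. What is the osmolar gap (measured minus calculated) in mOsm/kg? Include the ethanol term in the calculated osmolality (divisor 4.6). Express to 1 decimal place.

Calculated osmolality = 2·Na + glucose/18 + BUN/2.8 + ethanol/4.6
= 2·142 + 69/18 + 14/2.8 + 109/4.6
= 284 + 3.83 + 5 + 23.70
= 316.53 mOsm/kg ≈ 316.5 mOsm/kg
Osmolar gap = measured − calculated = 315 − 316.5 = -1.5 mOsm/kg

-1.5 mOsm/kg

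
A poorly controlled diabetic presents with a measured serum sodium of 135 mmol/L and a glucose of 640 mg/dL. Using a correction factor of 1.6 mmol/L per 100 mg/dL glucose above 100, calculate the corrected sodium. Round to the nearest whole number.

Corrected Na = measured Na + 1.6 · (glucose − 100)/100
= 135 + 1.6 · (640 − 100)/100
= 135 + 8.6
= 143.6 mmol/L

144 mmol/L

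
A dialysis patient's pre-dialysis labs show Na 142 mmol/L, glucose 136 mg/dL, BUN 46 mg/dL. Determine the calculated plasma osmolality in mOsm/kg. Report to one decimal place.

Calculated osmolality = 2·Na + glucose/18 + BUN/2.8
= 2·142 + 136/18 + 46/2.8
= 284 + 7.56 + 16.43
= 307.99 mOsm/kg

308.0 mOsm/kg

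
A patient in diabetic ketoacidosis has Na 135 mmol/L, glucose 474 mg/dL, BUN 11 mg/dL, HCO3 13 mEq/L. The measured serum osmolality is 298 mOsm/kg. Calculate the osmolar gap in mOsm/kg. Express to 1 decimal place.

-2.3 mOsm/kg

Calculated osmolality = 2·Na + glucose/18 + BUN/2.8
= 2·135 + 474/18 + 11/2.8
= 270 + 26.33 + 3.93
= 300.26 mOsm/kg ≈ 300.3 mOsm/kg
Osmolar gap = measured − calculated = 298 − 300.3 = -2.3 mOsm/kg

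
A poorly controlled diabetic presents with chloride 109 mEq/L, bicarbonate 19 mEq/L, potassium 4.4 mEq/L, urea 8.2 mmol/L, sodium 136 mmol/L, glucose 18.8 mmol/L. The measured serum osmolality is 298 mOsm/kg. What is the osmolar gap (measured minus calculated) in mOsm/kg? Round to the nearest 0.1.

Calculated osmolality = 2·Na + glucose + urea
= 2·136 + 18.8 + 8.2
= 272 + 18.80 + 8.20
= 299 mOsm/kg ≈ 299.0 mOsm/kg
Osmolar gap = measured − calculated = 298 − 299.0 = -1.0 mOsm/kg

-1.0 mOsm/kg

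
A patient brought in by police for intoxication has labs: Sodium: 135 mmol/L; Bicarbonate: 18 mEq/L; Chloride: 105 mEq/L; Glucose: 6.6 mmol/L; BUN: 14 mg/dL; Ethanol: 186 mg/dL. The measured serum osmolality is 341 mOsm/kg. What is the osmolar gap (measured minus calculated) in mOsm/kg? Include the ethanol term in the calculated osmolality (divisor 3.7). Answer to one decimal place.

Calculated osmolality = 2·Na + glucose + BUN/2.8 + ethanol/3.7
= 2·135 + 6.6 + 14/2.8 + 186/3.7
= 270 + 6.60 + 5 + 50.27
= 331.87 mOsm/kg ≈ 331.9 mOsm/kg
Osmolar gap = measured − calculated = 341 − 331.9 = 9.1 mOsm/kg

9.1 mOsm/kg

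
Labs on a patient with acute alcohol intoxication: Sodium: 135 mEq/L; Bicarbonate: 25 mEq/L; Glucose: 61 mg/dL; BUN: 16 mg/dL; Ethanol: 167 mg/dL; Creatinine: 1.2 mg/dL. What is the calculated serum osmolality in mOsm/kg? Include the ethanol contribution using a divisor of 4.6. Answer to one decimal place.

Calculated osmolality = 2·Na + glucose/18 + BUN/2.8 + ethanol/4.6
= 2·135 + 61/18 + 16/2.8 + 167/4.6
= 270 + 3.39 + 5.71 + 36.30
= 315.4 mOsm/kg

315.4 mOsm/kg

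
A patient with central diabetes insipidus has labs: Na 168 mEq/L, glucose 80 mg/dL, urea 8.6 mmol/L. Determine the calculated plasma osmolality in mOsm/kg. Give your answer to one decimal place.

349.0 mOsm/kg

Calculated osmolality = 2·Na + glucose/18 + urea
= 2·168 + 80/18 + 8.6
= 336 + 4.44 + 8.60
= 349.04 mOsm/kg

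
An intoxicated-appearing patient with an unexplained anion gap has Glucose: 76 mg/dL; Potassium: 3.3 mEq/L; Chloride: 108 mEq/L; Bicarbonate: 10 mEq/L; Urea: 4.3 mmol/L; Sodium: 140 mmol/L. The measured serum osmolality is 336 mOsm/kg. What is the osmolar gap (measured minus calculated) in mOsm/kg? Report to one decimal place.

Calculated osmolality = 2·Na + glucose/18 + urea
= 2·140 + 76/18 + 4.3
= 280 + 4.22 + 4.30
= 288.52 mOsm/kg ≈ 288.5 mOsm/kg
Osmolar gap = measured − calculated = 336 − 288.5 = 47.5 mOsm/kg

47.5 mOsm/kg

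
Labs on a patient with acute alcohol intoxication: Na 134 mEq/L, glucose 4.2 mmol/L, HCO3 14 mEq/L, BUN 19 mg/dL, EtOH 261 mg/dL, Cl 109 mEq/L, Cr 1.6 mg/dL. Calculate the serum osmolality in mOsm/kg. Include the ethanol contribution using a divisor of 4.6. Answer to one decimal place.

335.7 mOsm/kg

Calculated osmolality = 2·Na + glucose + BUN/2.8 + ethanol/4.6
= 2·134 + 4.2 + 19/2.8 + 261/4.6
= 268 + 4.20 + 6.79 + 56.74
= 335.73 mOsm/kg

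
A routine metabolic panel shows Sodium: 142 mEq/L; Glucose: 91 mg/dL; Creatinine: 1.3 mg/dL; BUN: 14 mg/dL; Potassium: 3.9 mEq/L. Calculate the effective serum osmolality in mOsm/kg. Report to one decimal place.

Effective osmolality excludes urea (freely permeant across cell membranes):
2·Na + glucose/18
= 2·142 + 91/18
= 284 + 5.06
= 289.06 mOsm/kg

289.1 mOsm/kg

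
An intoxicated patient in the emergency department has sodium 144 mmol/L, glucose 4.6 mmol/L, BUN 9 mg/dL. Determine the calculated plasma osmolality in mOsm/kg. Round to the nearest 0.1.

295.8 mOsm/kg

Calculated osmolality = 2·Na + glucose + BUN/2.8
= 2·144 + 4.6 + 9/2.8
= 288 + 4.60 + 3.21
= 295.81 mOsm/kg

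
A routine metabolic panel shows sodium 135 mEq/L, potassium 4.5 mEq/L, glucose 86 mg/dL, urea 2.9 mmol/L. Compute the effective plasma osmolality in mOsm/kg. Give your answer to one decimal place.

Effective osmolality excludes urea (freely permeant across cell membranes):
2·Na + glucose/18
= 2·135 + 86/18
= 270 + 4.78
= 274.78 mOsm/kg

274.8 mOsm/kg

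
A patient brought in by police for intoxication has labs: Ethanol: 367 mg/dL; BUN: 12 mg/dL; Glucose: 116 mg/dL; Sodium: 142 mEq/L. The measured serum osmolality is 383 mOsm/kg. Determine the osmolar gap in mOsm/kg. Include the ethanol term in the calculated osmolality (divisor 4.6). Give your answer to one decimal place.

8.5 mOsm/kg

Calculated osmolality = 2·Na + glucose/18 + BUN/2.8 + ethanol/4.6
= 2·142 + 116/18 + 12/2.8 + 367/4.6
= 284 + 6.44 + 4.29 + 79.78
= 374.51 mOsm/kg ≈ 374.5 mOsm/kg
Osmolar gap = measured − calculated = 383 − 374.5 = 8.5 mOsm/kg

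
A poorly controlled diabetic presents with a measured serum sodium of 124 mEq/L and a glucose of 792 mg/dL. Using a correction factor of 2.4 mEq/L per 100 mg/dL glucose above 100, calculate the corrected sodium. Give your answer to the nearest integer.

141 mEq/L

Corrected Na = measured Na + 2.4 · (glucose − 100)/100
= 124 + 2.4 · (792 − 100)/100
= 124 + 16.6
= 140.6 mEq/L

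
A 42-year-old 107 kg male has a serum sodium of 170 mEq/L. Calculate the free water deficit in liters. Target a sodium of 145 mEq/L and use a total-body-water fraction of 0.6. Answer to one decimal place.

TBW = 0.6 · 107 = 64.2 L
Free water deficit = TBW · (Na/145 − 1)
= 64.2 · (170/145 − 1)
= 64.2 · 0.1724
= 11.07 L

11.1 L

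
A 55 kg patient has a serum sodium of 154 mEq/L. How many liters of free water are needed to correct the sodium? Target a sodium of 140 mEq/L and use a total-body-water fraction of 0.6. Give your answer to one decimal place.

3.3 L

TBW = 0.6 · 55 = 33 L
Free water deficit = TBW · (Na/140 − 1)
= 33 · (154/140 − 1)
= 33 · 0.1
= 3.3 L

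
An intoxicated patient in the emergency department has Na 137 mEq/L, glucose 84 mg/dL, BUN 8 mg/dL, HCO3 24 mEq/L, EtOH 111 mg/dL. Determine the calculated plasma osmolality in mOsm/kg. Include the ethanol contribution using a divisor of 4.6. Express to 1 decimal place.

305.7 mOsm/kg

Calculated osmolality = 2·Na + glucose/18 + BUN/2.8 + ethanol/4.6
= 2·137 + 84/18 + 8/2.8 + 111/4.6
= 274 + 4.67 + 2.86 + 24.13
= 305.66 mOsm/kg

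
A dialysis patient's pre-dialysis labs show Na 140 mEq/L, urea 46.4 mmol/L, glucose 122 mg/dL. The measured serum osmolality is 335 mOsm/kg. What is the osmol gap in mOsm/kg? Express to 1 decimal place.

1.8 mOsm/kg

Calculated osmolality = 2·Na + glucose/18 + urea
= 2·140 + 122/18 + 46.4
= 280 + 6.78 + 46.40
= 333.18 mOsm/kg ≈ 333.2 mOsm/kg
Osmolar gap = measured − calculated = 335 − 333.2 = 1.8 mOsm/kg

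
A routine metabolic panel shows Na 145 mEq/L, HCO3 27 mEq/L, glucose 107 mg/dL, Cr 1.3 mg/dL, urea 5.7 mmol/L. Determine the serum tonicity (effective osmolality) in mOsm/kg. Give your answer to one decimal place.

Effective osmolality excludes urea (freely permeant across cell membranes):
2·Na + glucose/18
= 2·145 + 107/18
= 290 + 5.94
= 295.94 mOsm/kg

295.9 mOsm/kg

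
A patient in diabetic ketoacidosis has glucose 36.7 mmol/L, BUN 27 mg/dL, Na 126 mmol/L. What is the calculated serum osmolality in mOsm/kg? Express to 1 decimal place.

Calculated osmolality = 2·Na + glucose + BUN/2.8
= 2·126 + 36.7 + 27/2.8
= 252 + 36.70 + 9.64
= 298.34 mOsm/kg

298.3 mOsm/kg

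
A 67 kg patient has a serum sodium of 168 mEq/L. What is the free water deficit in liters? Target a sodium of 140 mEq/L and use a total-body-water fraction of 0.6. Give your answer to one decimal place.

8.0 L

TBW = 0.6 · 67 = 40.2 L
Free water deficit = TBW · (Na/140 − 1)
= 40.2 · (168/140 − 1)
= 40.2 · 0.2
= 8.04 L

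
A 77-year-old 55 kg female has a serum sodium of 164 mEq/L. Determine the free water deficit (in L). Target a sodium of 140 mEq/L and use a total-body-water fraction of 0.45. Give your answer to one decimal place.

4.2 L

TBW = 0.45 · 55 = 24.75 L
Free water deficit = TBW · (Na/140 − 1)
= 24.75 · (164/140 − 1)
= 24.75 · 0.1714
= 4.24 L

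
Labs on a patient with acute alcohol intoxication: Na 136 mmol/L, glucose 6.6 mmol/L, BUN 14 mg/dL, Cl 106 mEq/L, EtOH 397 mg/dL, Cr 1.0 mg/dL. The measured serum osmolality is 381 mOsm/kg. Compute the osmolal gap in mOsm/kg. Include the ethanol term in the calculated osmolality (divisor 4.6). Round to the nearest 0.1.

Calculated osmolality = 2·Na + glucose + BUN/2.8 + ethanol/4.6
= 2·136 + 6.6 + 14/2.8 + 397/4.6
= 272 + 6.60 + 5 + 86.30
= 369.9 mOsm/kg ≈ 369.9 mOsm/kg
Osmolar gap = measured − calculated = 381 − 369.9 = 11.1 mOsm/kg

11.1 mOsm/kg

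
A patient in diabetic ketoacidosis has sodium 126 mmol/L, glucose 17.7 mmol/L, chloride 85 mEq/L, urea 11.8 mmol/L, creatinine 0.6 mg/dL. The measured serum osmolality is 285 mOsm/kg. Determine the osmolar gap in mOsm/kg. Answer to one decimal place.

Calculated osmolality = 2·Na + glucose + urea
= 2·126 + 17.7 + 11.8
= 252 + 17.70 + 11.80
= 281.5 mOsm/kg ≈ 281.5 mOsm/kg
Osmolar gap = measured − calculated = 285 − 281.5 = 3.5 mOsm/kg

3.5 mOsm/kg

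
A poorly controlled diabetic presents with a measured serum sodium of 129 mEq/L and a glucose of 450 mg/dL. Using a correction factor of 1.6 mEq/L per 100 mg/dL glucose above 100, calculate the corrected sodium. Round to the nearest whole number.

Corrected Na = measured Na + 1.6 · (glucose − 100)/100
= 129 + 1.6 · (450 − 100)/100
= 129 + 5.6
= 134.6 mEq/L

135 mEq/L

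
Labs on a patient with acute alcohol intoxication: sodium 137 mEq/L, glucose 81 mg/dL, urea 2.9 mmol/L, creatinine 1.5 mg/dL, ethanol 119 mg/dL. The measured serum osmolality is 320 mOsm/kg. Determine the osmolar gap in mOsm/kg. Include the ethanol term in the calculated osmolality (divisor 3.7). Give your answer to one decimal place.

6.4 mOsm/kg

Calculated osmolality = 2·Na + glucose/18 + urea + ethanol/3.7
= 2·137 + 81/18 + 2.9 + 119/3.7
= 274 + 4.50 + 2.90 + 32.16
= 313.56 mOsm/kg ≈ 313.6 mOsm/kg
Osmolar gap = measured − calculated = 320 − 313.6 = 6.4 mOsm/kg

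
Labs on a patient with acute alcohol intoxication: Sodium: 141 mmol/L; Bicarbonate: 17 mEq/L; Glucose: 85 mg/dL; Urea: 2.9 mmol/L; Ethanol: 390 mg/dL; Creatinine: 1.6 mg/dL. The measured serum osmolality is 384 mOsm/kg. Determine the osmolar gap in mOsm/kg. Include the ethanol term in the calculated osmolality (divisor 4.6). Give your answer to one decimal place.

9.6 mOsm/kg

Calculated osmolality = 2·Na + glucose/18 + urea + ethanol/4.6
= 2·141 + 85/18 + 2.9 + 390/4.6
= 282 + 4.72 + 2.90 + 84.78
= 374.4 mOsm/kg ≈ 374.4 mOsm/kg
Osmolar gap = measured − calculated = 384 − 374.4 = 9.6 mOsm/kg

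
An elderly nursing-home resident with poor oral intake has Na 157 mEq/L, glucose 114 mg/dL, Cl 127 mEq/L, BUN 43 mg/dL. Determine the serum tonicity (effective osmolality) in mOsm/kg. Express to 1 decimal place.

320.3 mOsm/kg

Effective osmolality excludes urea (freely permeant across cell membranes):
2·Na + glucose/18
= 2·157 + 114/18
= 314 + 6.33
= 320.33 mOsm/kg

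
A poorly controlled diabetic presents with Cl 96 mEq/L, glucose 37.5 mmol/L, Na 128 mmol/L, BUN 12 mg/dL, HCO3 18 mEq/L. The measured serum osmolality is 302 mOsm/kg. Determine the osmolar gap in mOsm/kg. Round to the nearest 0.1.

Calculated osmolality = 2·Na + glucose + BUN/2.8
= 2·128 + 37.5 + 12/2.8
= 256 + 37.50 + 4.29
= 297.79 mOsm/kg ≈ 297.8 mOsm/kg
Osmolar gap = measured − calculated = 302 − 297.8 = 4.2 mOsm/kg

4.2 mOsm/kg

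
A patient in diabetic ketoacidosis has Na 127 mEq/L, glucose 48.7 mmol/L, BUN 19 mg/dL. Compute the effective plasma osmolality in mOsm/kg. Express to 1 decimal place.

Effective osmolality excludes urea (freely permeant across cell membranes):
2·Na + glucose
= 2·127 + 48.7
= 254 + 48.7
= 302.7 mOsm/kg

302.7 mOsm/kg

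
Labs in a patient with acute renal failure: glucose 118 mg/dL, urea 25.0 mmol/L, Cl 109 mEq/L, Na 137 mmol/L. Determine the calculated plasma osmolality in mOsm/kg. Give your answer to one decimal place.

305.6 mOsm/kg

Calculated osmolality = 2·Na + glucose/18 + urea
= 2·137 + 118/18 + 25
= 274 + 6.56 + 25
= 305.56 mOsm/kg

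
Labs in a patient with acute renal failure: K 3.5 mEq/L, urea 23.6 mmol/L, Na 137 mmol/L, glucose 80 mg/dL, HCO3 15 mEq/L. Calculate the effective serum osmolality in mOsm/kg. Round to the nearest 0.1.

278.4 mOsm/kg

Effective osmolality excludes urea (freely permeant across cell membranes):
2·Na + glucose/18
= 2·137 + 80/18
= 274 + 4.44
= 278.44 mOsm/kg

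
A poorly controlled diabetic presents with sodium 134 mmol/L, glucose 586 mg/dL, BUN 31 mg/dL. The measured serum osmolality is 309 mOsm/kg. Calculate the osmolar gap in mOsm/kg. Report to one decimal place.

-2.6 mOsm/kg

Calculated osmolality = 2·Na + glucose/18 + BUN/2.8
= 2·134 + 586/18 + 31/2.8
= 268 + 32.56 + 11.07
= 311.63 mOsm/kg ≈ 311.6 mOsm/kg
Osmolar gap = measured − calculated = 309 − 311.6 = -2.6 mOsm/kg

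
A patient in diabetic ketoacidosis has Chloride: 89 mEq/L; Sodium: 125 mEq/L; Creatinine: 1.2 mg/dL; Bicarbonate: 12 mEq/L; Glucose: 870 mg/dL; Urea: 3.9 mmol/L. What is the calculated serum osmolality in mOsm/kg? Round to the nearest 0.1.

Calculated osmolality = 2·Na + glucose/18 + urea
= 2·125 + 870/18 + 3.9
= 250 + 48.33 + 3.90
= 302.23 mOsm/kg

302.2 mOsm/kg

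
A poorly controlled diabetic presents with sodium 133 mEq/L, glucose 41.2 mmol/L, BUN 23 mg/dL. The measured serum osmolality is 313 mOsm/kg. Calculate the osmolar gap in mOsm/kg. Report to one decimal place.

-2.4 mOsm/kg

Calculated osmolality = 2·Na + glucose + BUN/2.8
= 2·133 + 41.2 + 23/2.8
= 266 + 41.20 + 8.21
= 315.41 mOsm/kg ≈ 315.4 mOsm/kg
Osmolar gap = measured − calculated = 313 − 315.4 = -2.4 mOsm/kg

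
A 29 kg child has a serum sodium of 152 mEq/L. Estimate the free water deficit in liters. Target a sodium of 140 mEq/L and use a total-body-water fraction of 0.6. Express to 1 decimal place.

1.5 L

TBW = 0.6 · 29 = 17.4 L
Free water deficit = TBW · (Na/140 − 1)
= 17.4 · (152/140 − 1)
= 17.4 · 0.0857
= 1.49 L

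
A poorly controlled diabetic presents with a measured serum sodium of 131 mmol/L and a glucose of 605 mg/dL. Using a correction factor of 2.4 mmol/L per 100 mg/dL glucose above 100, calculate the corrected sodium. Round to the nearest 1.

Corrected Na = measured Na + 2.4 · (glucose − 100)/100
= 131 + 2.4 · (605 − 100)/100
= 131 + 12.1
= 143.1 mmol/L

143 mmol/L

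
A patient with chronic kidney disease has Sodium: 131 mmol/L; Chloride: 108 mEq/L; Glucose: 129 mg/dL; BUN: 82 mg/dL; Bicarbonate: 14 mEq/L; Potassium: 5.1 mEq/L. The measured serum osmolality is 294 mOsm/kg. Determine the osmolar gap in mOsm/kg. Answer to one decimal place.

-4.5 mOsm/kg

Calculated osmolality = 2·Na + glucose/18 + BUN/2.8
= 2·131 + 129/18 + 82/2.8
= 262 + 7.17 + 29.29
= 298.46 mOsm/kg ≈ 298.5 mOsm/kg
Osmolar gap = measured − calculated = 294 − 298.5 = -4.5 mOsm/kg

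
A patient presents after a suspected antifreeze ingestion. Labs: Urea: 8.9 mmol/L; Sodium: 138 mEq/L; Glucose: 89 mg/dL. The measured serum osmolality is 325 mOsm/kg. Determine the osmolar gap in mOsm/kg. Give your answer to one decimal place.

35.2 mOsm/kg

Calculated osmolality = 2·Na + glucose/18 + urea
= 2·138 + 89/18 + 8.9
= 276 + 4.94 + 8.90
= 289.84 mOsm/kg ≈ 289.8 mOsm/kg
Osmolar gap = measured − calculated = 325 − 289.8 = 35.2 mOsm/kg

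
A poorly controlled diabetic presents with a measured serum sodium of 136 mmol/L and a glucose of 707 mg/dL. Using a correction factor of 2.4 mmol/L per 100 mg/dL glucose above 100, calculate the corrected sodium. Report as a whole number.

Corrected Na = measured Na + 2.4 · (glucose − 100)/100
= 136 + 2.4 · (707 − 100)/100
= 136 + 14.6
= 150.6 mmol/L

151 mmol/L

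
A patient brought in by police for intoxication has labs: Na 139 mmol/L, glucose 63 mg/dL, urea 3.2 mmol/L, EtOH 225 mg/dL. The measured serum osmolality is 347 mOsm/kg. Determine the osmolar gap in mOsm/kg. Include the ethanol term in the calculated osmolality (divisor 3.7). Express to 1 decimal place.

Calculated osmolality = 2·Na + glucose/18 + urea + ethanol/3.7
= 2·139 + 63/18 + 3.2 + 225/3.7
= 278 + 3.50 + 3.20 + 60.81
= 345.51 mOsm/kg ≈ 345.5 mOsm/kg
Osmolar gap = measured − calculated = 347 − 345.5 = 1.5 mOsm/kg

1.5 mOsm/kg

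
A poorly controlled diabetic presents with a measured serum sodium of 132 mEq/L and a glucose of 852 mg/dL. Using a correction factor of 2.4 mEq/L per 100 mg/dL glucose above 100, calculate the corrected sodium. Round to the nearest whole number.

Corrected Na = measured Na + 2.4 · (glucose − 100)/100
= 132 + 2.4 · (852 − 100)/100
= 132 + 18
= 150 mEq/L

150 mEq/L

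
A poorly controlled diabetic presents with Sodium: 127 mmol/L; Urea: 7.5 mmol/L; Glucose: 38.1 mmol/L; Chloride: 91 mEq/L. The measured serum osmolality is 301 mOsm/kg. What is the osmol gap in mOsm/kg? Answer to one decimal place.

Calculated osmolality = 2·Na + glucose + urea
= 2·127 + 38.1 + 7.5
= 254 + 38.10 + 7.50
= 299.6 mOsm/kg ≈ 299.6 mOsm/kg
Osmolar gap = measured − calculated = 301 − 299.6 = 1.4 mOsm/kg

1.4 mOsm/kg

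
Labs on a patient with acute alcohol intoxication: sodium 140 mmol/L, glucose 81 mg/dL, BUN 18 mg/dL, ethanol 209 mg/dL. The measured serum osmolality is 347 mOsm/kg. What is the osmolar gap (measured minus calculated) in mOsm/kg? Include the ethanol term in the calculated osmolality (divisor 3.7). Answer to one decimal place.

-0.4 mOsm/kg

Calculated osmolality = 2·Na + glucose/18 + BUN/2.8 + ethanol/3.7
= 2·140 + 81/18 + 18/2.8 + 209/3.7
= 280 + 4.50 + 6.43 + 56.49
= 347.42 mOsm/kg ≈ 347.4 mOsm/kg
Osmolar gap = measured − calculated = 347 − 347.4 = -0.4 mOsm/kg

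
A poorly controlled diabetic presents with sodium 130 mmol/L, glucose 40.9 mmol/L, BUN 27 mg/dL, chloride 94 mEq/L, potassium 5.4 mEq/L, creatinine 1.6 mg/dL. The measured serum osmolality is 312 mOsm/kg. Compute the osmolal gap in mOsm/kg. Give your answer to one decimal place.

1.5 mOsm/kg

Calculated osmolality = 2·Na + glucose + BUN/2.8
= 2·130 + 40.9 + 27/2.8
= 260 + 40.90 + 9.64
= 310.54 mOsm/kg ≈ 310.5 mOsm/kg
Osmolar gap = measured − calculated = 312 − 310.5 = 1.5 mOsm/kg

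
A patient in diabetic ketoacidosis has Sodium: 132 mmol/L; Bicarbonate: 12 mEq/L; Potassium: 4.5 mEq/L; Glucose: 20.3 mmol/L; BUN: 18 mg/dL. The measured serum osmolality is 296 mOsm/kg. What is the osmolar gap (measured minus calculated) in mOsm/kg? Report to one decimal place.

Calculated osmolality = 2·Na + glucose + BUN/2.8
= 2·132 + 20.3 + 18/2.8
= 264 + 20.30 + 6.43
= 290.73 mOsm/kg ≈ 290.7 mOsm/kg
Osmolar gap = measured − calculated = 296 − 290.7 = 5.3 mOsm/kg

5.3 mOsm/kg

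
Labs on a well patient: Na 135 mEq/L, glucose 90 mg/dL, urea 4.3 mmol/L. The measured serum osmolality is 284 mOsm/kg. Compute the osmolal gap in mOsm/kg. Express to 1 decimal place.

Calculated osmolality = 2·Na + glucose/18 + urea
= 2·135 + 90/18 + 4.3
= 270 + 5 + 4.30
= 279.3 mOsm/kg ≈ 279.3 mOsm/kg
Osmolar gap = measured − calculated = 284 − 279.3 = 4.7 mOsm/kg

4.7 mOsm/kg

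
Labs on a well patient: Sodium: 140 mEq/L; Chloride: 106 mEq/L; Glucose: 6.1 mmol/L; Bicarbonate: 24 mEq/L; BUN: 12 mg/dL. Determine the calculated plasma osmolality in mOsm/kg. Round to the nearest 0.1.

Calculated osmolality = 2·Na + glucose + BUN/2.8
= 2·140 + 6.1 + 12/2.8
= 280 + 6.10 + 4.29
= 290.39 mOsm/kg

290.4 mOsm/kg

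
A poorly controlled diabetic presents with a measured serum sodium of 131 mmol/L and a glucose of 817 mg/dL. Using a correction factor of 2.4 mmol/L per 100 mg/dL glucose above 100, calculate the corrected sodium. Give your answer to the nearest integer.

148 mmol/L

Corrected Na = measured Na + 2.4 · (glucose − 100)/100
= 131 + 2.4 · (817 − 100)/100
= 131 + 17.2
= 148.2 mmol/L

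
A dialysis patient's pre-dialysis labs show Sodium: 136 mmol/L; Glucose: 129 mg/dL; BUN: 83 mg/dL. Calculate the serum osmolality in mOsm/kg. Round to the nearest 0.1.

Calculated osmolality = 2·Na + glucose/18 + BUN/2.8
= 2·136 + 129/18 + 83/2.8
= 272 + 7.17 + 29.64
= 308.81 mOsm/kg

308.8 mOsm/kg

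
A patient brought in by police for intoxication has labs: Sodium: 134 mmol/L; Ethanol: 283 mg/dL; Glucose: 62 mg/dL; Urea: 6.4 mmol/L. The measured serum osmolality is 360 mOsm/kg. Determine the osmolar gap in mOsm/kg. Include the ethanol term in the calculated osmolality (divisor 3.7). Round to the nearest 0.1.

5.7 mOsm/kg

Calculated osmolality = 2·Na + glucose/18 + urea + ethanol/3.7
= 2·134 + 62/18 + 6.4 + 283/3.7
= 268 + 3.44 + 6.40 + 76.49
= 354.33 mOsm/kg ≈ 354.3 mOsm/kg
Osmolar gap = measured − calculated = 360 − 354.3 = 5.7 mOsm/kg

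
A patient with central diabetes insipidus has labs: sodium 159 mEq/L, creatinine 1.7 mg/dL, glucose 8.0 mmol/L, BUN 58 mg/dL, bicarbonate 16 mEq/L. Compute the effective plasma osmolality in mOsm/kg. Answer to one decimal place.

Effective osmolality excludes urea (freely permeant across cell membranes):
2·Na + glucose
= 2·159 + 8
= 318 + 8
= 326 mOsm/kg

326.0 mOsm/kg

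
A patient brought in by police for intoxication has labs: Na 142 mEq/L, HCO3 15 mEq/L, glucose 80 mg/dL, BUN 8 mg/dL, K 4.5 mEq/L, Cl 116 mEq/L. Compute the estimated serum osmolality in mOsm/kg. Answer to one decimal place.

291.3 mOsm/kg

Calculated osmolality = 2·Na + glucose/18 + BUN/2.8
= 2·142 + 80/18 + 8/2.8
= 284 + 4.44 + 2.86
= 291.3 mOsm/kg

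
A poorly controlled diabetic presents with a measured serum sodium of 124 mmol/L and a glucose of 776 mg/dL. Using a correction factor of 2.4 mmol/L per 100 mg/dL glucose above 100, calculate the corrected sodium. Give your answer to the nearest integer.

140 mmol/L

Corrected Na = measured Na + 2.4 · (glucose − 100)/100
= 124 + 2.4 · (776 − 100)/100
= 124 + 16.2
= 140.2 mmol/L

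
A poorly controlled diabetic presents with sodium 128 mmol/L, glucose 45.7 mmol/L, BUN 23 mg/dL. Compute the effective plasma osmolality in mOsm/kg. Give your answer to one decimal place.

301.7 mOsm/kg

Effective osmolality excludes urea (freely permeant across cell membranes):
2·Na + glucose
= 2·128 + 45.7
= 256 + 45.7
= 301.7 mOsm/kg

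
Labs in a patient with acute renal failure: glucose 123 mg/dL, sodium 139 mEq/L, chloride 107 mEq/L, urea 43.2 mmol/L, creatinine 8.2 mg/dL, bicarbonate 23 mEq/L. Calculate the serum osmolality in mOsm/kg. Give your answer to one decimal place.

328.0 mOsm/kg

Calculated osmolality = 2·Na + glucose/18 + urea
= 2·139 + 123/18 + 43.2
= 278 + 6.83 + 43.20
= 328.03 mOsm/kg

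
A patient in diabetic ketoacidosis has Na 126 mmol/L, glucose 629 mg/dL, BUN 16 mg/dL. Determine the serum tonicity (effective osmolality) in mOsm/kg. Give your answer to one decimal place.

Effective osmolality excludes urea (freely permeant across cell membranes):
2·Na + glucose/18
= 2·126 + 629/18
= 252 + 34.94
= 286.94 mOsm/kg

286.9 mOsm/kg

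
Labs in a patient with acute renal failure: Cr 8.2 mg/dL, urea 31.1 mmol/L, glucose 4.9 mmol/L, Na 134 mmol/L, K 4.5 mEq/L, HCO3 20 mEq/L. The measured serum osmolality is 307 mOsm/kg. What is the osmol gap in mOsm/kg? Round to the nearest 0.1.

Calculated osmolality = 2·Na + glucose + urea
= 2·134 + 4.9 + 31.1
= 268 + 4.90 + 31.10
= 304 mOsm/kg ≈ 304.0 mOsm/kg
Osmolar gap = measured − calculated = 307 − 304.0 = 3.0 mOsm/kg

3.0 mOsm/kg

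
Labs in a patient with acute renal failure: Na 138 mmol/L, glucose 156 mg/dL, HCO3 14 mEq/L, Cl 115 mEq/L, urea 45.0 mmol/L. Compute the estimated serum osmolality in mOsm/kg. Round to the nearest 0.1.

329.7 mOsm/kg

Calculated osmolality = 2·Na + glucose/18 + urea
= 2·138 + 156/18 + 45
= 276 + 8.67 + 45
= 329.67 mOsm/kg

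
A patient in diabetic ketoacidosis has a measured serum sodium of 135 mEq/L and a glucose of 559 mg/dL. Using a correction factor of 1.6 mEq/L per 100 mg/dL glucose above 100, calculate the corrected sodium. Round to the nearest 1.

142 mEq/L

Corrected Na = measured Na + 1.6 · (glucose − 100)/100
= 135 + 1.6 · (559 − 100)/100
= 135 + 7.3
= 142.3 mEq/L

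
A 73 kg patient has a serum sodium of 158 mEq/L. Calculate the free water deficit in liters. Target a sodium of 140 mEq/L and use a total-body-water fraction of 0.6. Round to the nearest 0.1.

5.6 L

TBW = 0.6 · 73 = 43.8 L
Free water deficit = TBW · (Na/140 − 1)
= 43.8 · (158/140 − 1)
= 43.8 · 0.1286
= 5.63 L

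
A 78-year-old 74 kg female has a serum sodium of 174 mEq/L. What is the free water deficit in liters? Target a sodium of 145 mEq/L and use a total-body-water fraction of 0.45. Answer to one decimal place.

TBW = 0.45 · 74 = 33.3 L
Free water deficit = TBW · (Na/145 − 1)
= 33.3 · (174/145 − 1)
= 33.3 · 0.2
= 6.66 L

6.7 L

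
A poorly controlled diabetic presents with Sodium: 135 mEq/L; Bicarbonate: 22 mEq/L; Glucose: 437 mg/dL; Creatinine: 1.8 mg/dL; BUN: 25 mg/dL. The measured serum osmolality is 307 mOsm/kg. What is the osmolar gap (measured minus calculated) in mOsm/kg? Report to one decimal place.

Calculated osmolality = 2·Na + glucose/18 + BUN/2.8
= 2·135 + 437/18 + 25/2.8
= 270 + 24.28 + 8.93
= 303.21 mOsm/kg ≈ 303.2 mOsm/kg
Osmolar gap = measured − calculated = 307 − 303.2 = 3.8 mOsm/kg

3.8 mOsm/kg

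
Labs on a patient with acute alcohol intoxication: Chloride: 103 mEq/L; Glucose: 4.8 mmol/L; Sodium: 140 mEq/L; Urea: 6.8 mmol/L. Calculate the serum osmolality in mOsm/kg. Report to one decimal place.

Calculated osmolality = 2·Na + glucose + urea
= 2·140 + 4.8 + 6.8
= 280 + 4.80 + 6.80
= 291.6 mOsm/kg

291.6 mOsm/kg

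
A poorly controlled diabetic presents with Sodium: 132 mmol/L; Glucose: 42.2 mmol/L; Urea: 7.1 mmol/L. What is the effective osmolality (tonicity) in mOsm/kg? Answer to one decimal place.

Effective osmolality excludes urea (freely permeant across cell membranes):
2·Na + glucose
= 2·132 + 42.2
= 264 + 42.2
= 306.2 mOsm/kg

306.2 mOsm/kg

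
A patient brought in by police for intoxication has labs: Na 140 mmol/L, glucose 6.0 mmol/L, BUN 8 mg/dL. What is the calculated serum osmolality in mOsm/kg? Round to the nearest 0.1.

288.9 mOsm/kg

Calculated osmolality = 2·Na + glucose + BUN/2.8
= 2·140 + 6 + 8/2.8
= 280 + 6 + 2.86
= 288.86 mOsm/kg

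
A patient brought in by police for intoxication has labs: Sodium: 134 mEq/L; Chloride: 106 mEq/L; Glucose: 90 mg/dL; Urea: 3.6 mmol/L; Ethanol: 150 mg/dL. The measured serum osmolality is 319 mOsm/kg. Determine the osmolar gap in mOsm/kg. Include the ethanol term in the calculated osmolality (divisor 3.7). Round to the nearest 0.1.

Calculated osmolality = 2·Na + glucose/18 + urea + ethanol/3.7
= 2·134 + 90/18 + 3.6 + 150/3.7
= 268 + 5 + 3.60 + 40.54
= 317.14 mOsm/kg ≈ 317.1 mOsm/kg
Osmolar gap = measured − calculated = 319 − 317.1 = 1.9 mOsm/kg

1.9 mOsm/kg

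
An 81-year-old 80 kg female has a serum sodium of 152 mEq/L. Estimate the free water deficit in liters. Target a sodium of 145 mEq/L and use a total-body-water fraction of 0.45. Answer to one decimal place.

1.7 L

TBW = 0.45 · 80 = 36 L
Free water deficit = TBW · (Na/145 − 1)
= 36 · (152/145 − 1)
= 36 · 0.0483
= 1.74 L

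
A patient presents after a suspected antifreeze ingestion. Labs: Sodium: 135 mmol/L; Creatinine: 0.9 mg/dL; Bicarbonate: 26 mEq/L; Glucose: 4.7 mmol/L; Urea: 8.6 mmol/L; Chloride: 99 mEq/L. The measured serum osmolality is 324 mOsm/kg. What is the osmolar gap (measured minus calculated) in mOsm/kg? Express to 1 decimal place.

40.7 mOsm/kg

Calculated osmolality = 2·Na + glucose + urea
= 2·135 + 4.7 + 8.6
= 270 + 4.70 + 8.60
= 283.3 mOsm/kg ≈ 283.3 mOsm/kg
Osmolar gap = measured − calculated = 324 − 283.3 = 40.7 mOsm/kg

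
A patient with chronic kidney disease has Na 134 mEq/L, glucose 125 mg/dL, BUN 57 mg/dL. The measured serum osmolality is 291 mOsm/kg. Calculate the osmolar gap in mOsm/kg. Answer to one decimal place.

-4.3 mOsm/kg

Calculated osmolality = 2·Na + glucose/18 + BUN/2.8
= 2·134 + 125/18 + 57/2.8
= 268 + 6.94 + 20.36
= 295.3 mOsm/kg ≈ 295.3 mOsm/kg
Osmolar gap = measured − calculated = 291 − 295.3 = -4.3 mOsm/kg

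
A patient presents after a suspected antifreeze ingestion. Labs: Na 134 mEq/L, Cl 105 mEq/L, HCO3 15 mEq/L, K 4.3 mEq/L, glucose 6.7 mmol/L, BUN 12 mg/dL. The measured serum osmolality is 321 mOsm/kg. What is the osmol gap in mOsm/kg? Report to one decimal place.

42.0 mOsm/kg

Calculated osmolality = 2·Na + glucose + BUN/2.8
= 2·134 + 6.7 + 12/2.8
= 268 + 6.70 + 4.29
= 278.99 mOsm/kg ≈ 279.0 mOsm/kg
Osmolar gap = measured − calculated = 321 − 279.0 = 42.0 mOsm/kg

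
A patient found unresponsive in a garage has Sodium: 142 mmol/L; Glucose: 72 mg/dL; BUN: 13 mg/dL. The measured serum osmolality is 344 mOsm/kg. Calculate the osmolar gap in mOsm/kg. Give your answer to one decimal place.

Calculated osmolality = 2·Na + glucose/18 + BUN/2.8
= 2·142 + 72/18 + 13/2.8
= 284 + 4 + 4.64
= 292.64 mOsm/kg ≈ 292.6 mOsm/kg
Osmolar gap = measured − calculated = 344 − 292.6 = 51.4 mOsm/kg

51.4 mOsm/kg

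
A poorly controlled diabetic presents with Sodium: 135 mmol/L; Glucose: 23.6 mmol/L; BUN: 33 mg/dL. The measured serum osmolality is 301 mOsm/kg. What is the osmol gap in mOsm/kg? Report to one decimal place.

Calculated osmolality = 2·Na + glucose + BUN/2.8
= 2·135 + 23.6 + 33/2.8
= 270 + 23.60 + 11.79
= 305.39 mOsm/kg ≈ 305.4 mOsm/kg
Osmolar gap = measured − calculated = 301 − 305.4 = -4.4 mOsm/kg

-4.4 mOsm/kg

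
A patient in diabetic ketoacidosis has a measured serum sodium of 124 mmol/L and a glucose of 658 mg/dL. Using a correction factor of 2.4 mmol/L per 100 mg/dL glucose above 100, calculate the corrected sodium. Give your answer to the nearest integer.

Corrected Na = measured Na + 2.4 · (glucose − 100)/100
= 124 + 2.4 · (658 − 100)/100
= 124 + 13.4
= 137.4 mmol/L

137 mmol/L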